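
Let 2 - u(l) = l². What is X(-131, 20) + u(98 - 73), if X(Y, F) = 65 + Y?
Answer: -689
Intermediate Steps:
u(l) = 2 - l²
X(-131, 20) + u(98 - 73) = (65 - 131) + (2 - (98 - 73)²) = -66 + (2 - 1*25²) = -66 + (2 - 1*625) = -66 + (2 - 625) = -66 - 623 = -689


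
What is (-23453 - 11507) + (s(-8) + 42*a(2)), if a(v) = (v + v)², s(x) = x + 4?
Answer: -34292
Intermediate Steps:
s(x) = 4 + x
a(v) = 4*v² (a(v) = (2*v)² = 4*v²)
(-23453 - 11507) + (s(-8) + 42*a(2)) = (-23453 - 11507) + ((4 - 8) + 42*(4*2²)) = -34960 + (-4 + 42*(4*4)) = -34960 + (-4 + 42*16) = -34960 + (-4 + 672) = -34960 + 668 = -34292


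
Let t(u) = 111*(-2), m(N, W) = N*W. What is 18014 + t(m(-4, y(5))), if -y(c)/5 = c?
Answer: 17792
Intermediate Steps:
y(c) = -5*c
t(u) = -222
18014 + t(m(-4, y(5))) = 18014 - 222 = 17792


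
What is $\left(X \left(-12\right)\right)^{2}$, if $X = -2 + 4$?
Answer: $576$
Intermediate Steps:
$X = 2$
$\left(X \left(-12\right)\right)^{2} = \left(2 \left(-12\right)\right)^{2} = \left(-24\right)^{2} = 576$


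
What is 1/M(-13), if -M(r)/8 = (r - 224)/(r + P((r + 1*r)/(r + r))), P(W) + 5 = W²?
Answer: -17/1896 ≈ -0.0089662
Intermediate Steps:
P(W) = -5 + W²
M(r) = -8*(-224 + r)/(-4 + r) (M(r) = -8*(r - 224)/(r + (-5 + ((r + 1*r)/(r + r))²)) = -8*(-224 + r)/(r + (-5 + ((r + r)/((2*r)))²)) = -8*(-224 + r)/(r + (-5 + ((2*r)*(1/(2*r)))²)) = -8*(-224 + r)/(r + (-5 + 1²)) = -8*(-224 + r)/(r + (-5 + 1)) = -8*(-224 + r)/(r - 4) = -8*(-224 + r)/(-4 + r))
1/M(-13) = 1/(8*(224 - 1*(-13))/(-4 - 13)) = 1/(8*(224 + 13)/(-17)) = 1/(8*(-1/17)*237) = 1/(-1896/17) = -17/1896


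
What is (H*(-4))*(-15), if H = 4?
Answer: 240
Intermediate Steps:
(H*(-4))*(-15) = (4*(-4))*(-15) = -16*(-15) = 240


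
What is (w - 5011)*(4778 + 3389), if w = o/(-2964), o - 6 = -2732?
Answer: -60639476813/1482 ≈ -4.0917e+7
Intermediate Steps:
o = -2726 (o = 6 - 2732 = -2726)
w = 1363/1482 (w = -2726/(-2964) = -2726*(-1/2964) = 1363/1482 ≈ 0.91970)
(w - 5011)*(4778 + 3389) = (1363/1482 - 5011)*(4778 + 3389) = -7424939/1482*8167 = -60639476813/1482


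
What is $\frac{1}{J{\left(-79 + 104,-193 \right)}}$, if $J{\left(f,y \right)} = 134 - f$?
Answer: $\frac{1}{109} \approx 0.0091743$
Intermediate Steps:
$\frac{1}{J{\left(-79 + 104,-193 \right)}} = \frac{1}{134 - \left(-79 + 104\right)} = \frac{1}{134 - 25} = \frac{1}{109}$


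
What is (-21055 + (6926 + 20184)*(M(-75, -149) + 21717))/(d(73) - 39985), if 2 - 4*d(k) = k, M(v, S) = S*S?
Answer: -4762383700/160011 ≈ -29763.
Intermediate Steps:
M(v, S) = S²
d(k) = ½ - k/4
(-21055 + (6926 + 20184)*(M(-75, -149) + 21717))/(d(73) - 39985) = (-21055 + (6926 + 20184)*((-149)² + 21717))/((½ - ¼*73) - 39985) = (-21055 + 27110*(22201 + 21717))/((½ - 73/4) - 39985) = (-21055 + 27110*43918)/(-71/4 - 39985) = (-21055 + 1190616980)/(-160011/4) = 1190595925*(-4/160011) = -4762383700/160011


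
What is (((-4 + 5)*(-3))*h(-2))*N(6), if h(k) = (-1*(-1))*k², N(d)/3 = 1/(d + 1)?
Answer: -36/7 ≈ -5.1429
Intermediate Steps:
N(d) = 3/(1 + d) (N(d) = 3/(d + 1) = 3/(1 + d))
h(k) = k² (h(k) = 1*k² = k²)
(((-4 + 5)*(-3))*h(-2))*N(6) = (((-4 + 5)*(-3))*(-2)²)*(3/(1 + 6)) = ((1*(-3))*4)*(3/7) = (-3*4)*(3*(⅐)) = -12*3/7 = -36/7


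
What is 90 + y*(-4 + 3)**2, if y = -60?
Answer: 30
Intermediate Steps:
90 + y*(-4 + 3)**2 = 90 - 60*(-4 + 3)**2 = 90 - 60*(-1)**2 = 90 - 60*1 = 90 - 60 = 30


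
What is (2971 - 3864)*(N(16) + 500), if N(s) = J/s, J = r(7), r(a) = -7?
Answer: -7137749/16 ≈ -4.4611e+5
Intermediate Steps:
J = -7
N(s) = -7/s
(2971 - 3864)*(N(16) + 500) = (2971 - 3864)*(-7/16 + 500) = -893*(-7*1/16 + 500) = -893*(-7/16 + 500) = -893*7993/16 = -7137749/16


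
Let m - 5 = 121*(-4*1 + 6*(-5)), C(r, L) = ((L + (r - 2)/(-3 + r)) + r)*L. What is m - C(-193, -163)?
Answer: -12147067/196 ≈ -61975.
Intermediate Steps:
C(r, L) = L*(L + r + (-2 + r)/(-3 + r)) (C(r, L) = ((L + (-2 + r)/(-3 + r)) + r)*L = (L + r + (-2 + r)/(-3 + r))*L = L*(L + r + (-2 + r)/(-3 + r)))
m = -4109 (m = 5 + 121*(-4*1 + 6*(-5)) = 5 + 121*(-4 - 30) = 5 + 121*(-34) = 5 - 4114 = -4109)
m - C(-193, -163) = -4109 - (-163)*(-2 + (-193)² - 3*(-163) - 2*(-193) - 163*(-193))/(-3 - 193) = -4109 - (-163)*(-2 + 37249 + 489 + 386 + 31459)/(-196) = -4109 - (-163)*(-1)*69581/196 = -4109 - 1*11341703/196 = -4109 - 11341703/196 = -12147067/196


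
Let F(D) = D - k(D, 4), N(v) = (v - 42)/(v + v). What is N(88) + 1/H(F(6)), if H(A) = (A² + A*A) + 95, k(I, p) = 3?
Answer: 2687/9944 ≈ 0.27021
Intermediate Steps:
N(v) = (-42 + v)/(2*v) (N(v) = (-42 + v)/((2*v)) = (-42 + v)*(1/(2*v)) = (-42 + v)/(2*v))
F(D) = -3 + D (F(D) = D - 1*3 = D - 3 = -3 + D)
H(A) = 95 + 2*A² (H(A) = (A² + A²) + 95 = 2*A² + 95 = 95 + 2*A²)
N(88) + 1/H(F(6)) = (½)*(-42 + 88)/88 + 1/(95 + 2*(-3 + 6)²) = (½)*(1/88)*46 + 1/(95 + 2*3²) = 23/88 + 1/(95 + 2*9) = 23/88 + 1/(95 + 18) = 23/88 + 1/113 = 2687/9944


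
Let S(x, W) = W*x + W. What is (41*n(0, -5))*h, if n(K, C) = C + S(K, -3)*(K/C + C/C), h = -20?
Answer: 6560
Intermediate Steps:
S(x, W) = W + W*x
n(K, C) = C + (1 + K/C)*(-3 - 3*K) (n(K, C) = C + (-3*(1 + K))*(K/C + C/C) = C + (-3 - 3*K)*(K/C + 1) = C + (-3 - 3*K)*(1 + K/C) = C + (1 + K/C)*(-3 - 3*K))
(41*n(0, -5))*h = (41*((-5*(-3 - 5 - 3*0) - 3*0*(1 + 0))/(-5)))*(-20) = (41*(-(-5*(-3 - 5 + 0) - 3*0*1)/5))*(-20) = (41*(-(-5*(-8) + 0)/5))*(-20) = (41*(-(40 + 0)/5))*(-20) = (41*(-1/5*40))*(-20) = (41*(-8))*(-20) = -328*(-20) = 6560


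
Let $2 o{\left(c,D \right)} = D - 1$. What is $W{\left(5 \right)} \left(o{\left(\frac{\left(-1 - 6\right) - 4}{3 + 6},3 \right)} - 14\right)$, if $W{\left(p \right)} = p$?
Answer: $-65$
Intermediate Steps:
$o{\left(c,D \right)} = - \frac{1}{2} + \frac{D}{2}$ ($o{\left(c,D \right)} = \frac{D - 1}{2} = \frac{-1 + D}{2} = - \frac{1}{2} + \frac{D}{2}$)
$W{\left(5 \right)} \left(o{\left(\frac{\left(-1 - 6\right) - 4}{3 + 6},3 \right)} - 14\right) = 5 \left(\left(- \frac{1}{2} + \frac{1}{2} \cdot 3\right) - 14\right) = 5 \left(\left(- \frac{1}{2} + \frac{3}{2}\right) - 14\right) = 5 \left(1 - 14\right) = 5 \left(-13\right) = -65$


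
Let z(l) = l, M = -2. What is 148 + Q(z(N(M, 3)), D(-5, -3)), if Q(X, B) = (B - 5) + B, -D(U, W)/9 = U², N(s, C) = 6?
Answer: -307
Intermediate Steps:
D(U, W) = -9*U²
Q(X, B) = -5 + 2*B (Q(X, B) = (-5 + B) + B = -5 + 2*B)
148 + Q(z(N(M, 3)), D(-5, -3)) = 148 + (-5 + 2*(-9*(-5)²)) = 148 + (-5 + 2*(-9*25)) = 148 + (-5 + 2*(-225)) = 148 + (-5 - 450) = 148 - 455 = -307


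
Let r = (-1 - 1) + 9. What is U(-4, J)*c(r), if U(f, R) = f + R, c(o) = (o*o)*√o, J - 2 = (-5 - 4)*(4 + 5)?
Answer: -4067*√7 ≈ -10760.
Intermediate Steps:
J = -79 (J = 2 + (-5 - 4)*(4 + 5) = 2 - 9*9 = 2 - 81 = -79)
r = 7 (r = -2 + 9 = 7)
c(o) = o^(5/2) (c(o) = o²*√o = o^(5/2))
U(f, R) = R + f
U(-4, J)*c(r) = (-79 - 4)*7^(5/2) = -4067*√7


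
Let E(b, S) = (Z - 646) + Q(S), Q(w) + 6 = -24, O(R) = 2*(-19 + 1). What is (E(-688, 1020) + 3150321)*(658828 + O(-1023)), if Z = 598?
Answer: 2075354886456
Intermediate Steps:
O(R) = -36 (O(R) = 2*(-18) = -36)
Q(w) = -30 (Q(w) = -6 - 24 = -30)
E(b, S) = -78 (E(b, S) = (598 - 646) - 30 = -48 - 30 = -78)
(E(-688, 1020) + 3150321)*(658828 + O(-1023)) = (-78 + 3150321)*(658828 - 36) = 3150243*658792 = 2075354886456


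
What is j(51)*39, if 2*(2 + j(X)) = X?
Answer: 1833/2 ≈ 916.50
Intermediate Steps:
j(X) = -2 + X/2
j(51)*39 = (-2 + (½)*51)*39 = (-2 + 51/2)*39 = (47/2)*39 = 1833/2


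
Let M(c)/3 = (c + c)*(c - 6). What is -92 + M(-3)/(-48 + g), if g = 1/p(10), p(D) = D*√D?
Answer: -219743908/2303999 - 1620*√10/2303999 ≈ -95.377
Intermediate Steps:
M(c) = 6*c*(-6 + c) (M(c) = 3*((c + c)*(c - 6)) = 3*((2*c)*(-6 + c)) = 3*(2*c*(-6 + c)) = 6*c*(-6 + c))
p(D) = D^(3/2)
g = √10/100 (g = 1/(10^(3/2)) = 1/(10*√10) = √10/100 ≈ 0.031623)
-92 + M(-3)/(-48 + g) = -92 + (6*(-3)*(-6 - 3))/(-48 + √10/100) = -92 + (6*(-3)*(-9))/(-48 + √10/100) = -92 + 162/(-48 + √10/100)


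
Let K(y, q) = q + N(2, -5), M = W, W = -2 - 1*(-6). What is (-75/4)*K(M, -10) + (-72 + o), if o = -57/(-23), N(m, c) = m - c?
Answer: -1221/92 ≈ -13.272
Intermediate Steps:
o = 57/23 (o = -57*(-1/23) = 57/23 ≈ 2.4783)
W = 4 (W = -2 + 6 = 4)
M = 4
K(y, q) = 7 + q (K(y, q) = q + (2 - 1*(-5)) = q + (2 + 5) = q + 7 = 7 + q)
(-75/4)*K(M, -10) + (-72 + o) = (-75/4)*(7 - 10) + (-72 + 57/23) = -75*¼*(-3) - 1599/23 = -75/4*(-3) - 1599/23 = 225/4 - 1599/23 = -1221/92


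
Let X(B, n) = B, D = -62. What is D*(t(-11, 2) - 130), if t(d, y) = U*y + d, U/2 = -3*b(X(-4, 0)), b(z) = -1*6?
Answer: 4278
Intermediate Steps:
b(z) = -6
U = 36 (U = 2*(-3*(-6)) = 2*18 = 36)
t(d, y) = d + 36*y (t(d, y) = 36*y + d = d + 36*y)
D*(t(-11, 2) - 130) = -62*((-11 + 36*2) - 130) = -62*((-11 + 72) - 130) = -62*(61 - 130) = -62*(-69) = 4278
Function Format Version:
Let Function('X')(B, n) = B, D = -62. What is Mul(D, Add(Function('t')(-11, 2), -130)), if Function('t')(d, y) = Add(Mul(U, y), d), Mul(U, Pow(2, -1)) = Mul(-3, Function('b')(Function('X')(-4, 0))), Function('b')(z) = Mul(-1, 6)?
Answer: 4278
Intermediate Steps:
Function('b')(z) = -6
U = 36 (U = Mul(2, Mul(-3, -6)) = Mul(2, 18) = 36)
Function('t')(d, y) = Add(d, Mul(36, y)) (Function('t')(d, y) = Add(Mul(36, y), d) = Add(d, Mul(36, y)))
Mul(D, Add(Function('t')(-11, 2), -130)) = Mul(-62, Add(Add(-11, Mul(36, 2)), -130)) = Mul(-62, Add(Add(-11, 72), -130)) = Mul(-62, Add(61, -130)) = Mul(-62, -69) = 4278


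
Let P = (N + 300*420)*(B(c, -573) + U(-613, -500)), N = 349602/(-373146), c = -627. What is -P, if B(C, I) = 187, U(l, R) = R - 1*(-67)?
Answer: 1927657902318/62191 ≈ 3.0996e+7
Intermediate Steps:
U(l, R) = 67 + R (U(l, R) = R + 67 = 67 + R)
N = -58267/62191 (N = 349602*(-1/373146) = -58267/62191 ≈ -0.93690)
P = -1927657902318/62191 (P = (-58267/62191 + 300*420)*(187 + (67 - 500)) = (-58267/62191 + 126000)*(187 - 433) = (7836007733/62191)*(-246) = -1927657902318/62191 ≈ -3.0996e+7)
-P = -1*(-1927657902318/62191) = 1927657902318/62191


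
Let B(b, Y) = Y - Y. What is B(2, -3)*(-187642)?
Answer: 0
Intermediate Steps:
B(b, Y) = 0
B(2, -3)*(-187642) = 0*(-187642) = 0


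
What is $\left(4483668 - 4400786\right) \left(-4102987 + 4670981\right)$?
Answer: $47076478708$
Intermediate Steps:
$\left(4483668 - 4400786\right) \left(-4102987 + 4670981\right) = 82882 \cdot 567994 = 47076478708$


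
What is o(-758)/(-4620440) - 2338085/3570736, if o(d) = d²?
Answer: -1606824727063/2062296430480 ≈ -0.77914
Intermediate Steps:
o(-758)/(-4620440) - 2338085/3570736 = (-758)²/(-4620440) - 2338085/3570736 = 574564*(-1/4620440) - 2338085*1/3570736 = -143641/1155110 - 2338085/3570736 = -1606824727063/2062296430480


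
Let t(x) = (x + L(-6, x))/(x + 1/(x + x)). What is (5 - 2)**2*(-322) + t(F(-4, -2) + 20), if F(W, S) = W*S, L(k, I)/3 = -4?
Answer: -4546066/1569 ≈ -2897.4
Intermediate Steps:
L(k, I) = -12 (L(k, I) = 3*(-4) = -12)
F(W, S) = S*W
t(x) = (-12 + x)/(x + 1/(2*x)) (t(x) = (x - 12)/(x + 1/(x + x)) = (-12 + x)/(x + 1/(2*x)))
(5 - 2)**2*(-322) + t(F(-4, -2) + 20) = (5 - 2)**2*(-322) + 2*(-2*(-4) + 20)*(-12 + (-2*(-4) + 20))/(1 + 2*(-2*(-4) + 20)**2) = 3**2*(-322) + 2*(8 + 20)*(-12 + (8 + 20))/(1 + 2*(8 + 20)**2) = 9*(-322) + 2*28*(-12 + 28)/(1 + 2*28**2) = -2898 + 2*28*16/(1 + 2*784) = -2898 + 2*28*16/(1 + 1568) = -2898 + 2*28*16/1569 = -2898 + 2*28*(1/1569)*16 = -2898 + 896/1569 = -4546066/1569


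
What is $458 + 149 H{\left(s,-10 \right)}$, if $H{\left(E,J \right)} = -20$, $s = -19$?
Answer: $-2522$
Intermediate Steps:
$458 + 149 H{\left(s,-10 \right)} = 458 + 149 \left(-20\right) = 458 - 2980 = -2522$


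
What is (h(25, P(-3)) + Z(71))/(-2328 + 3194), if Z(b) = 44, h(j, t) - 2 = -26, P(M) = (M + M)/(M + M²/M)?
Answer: 10/433 ≈ 0.023095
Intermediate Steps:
P(M) = 1 (P(M) = (2*M)/(M + M) = (2*M)/((2*M)) = (2*M)*(1/(2*M)) = 1)
h(j, t) = -24 (h(j, t) = 2 - 26 = -24)
(h(25, P(-3)) + Z(71))/(-2328 + 3194) = (-24 + 44)/(-2328 + 3194) = 20/866 = 20*(1/866) = 10/433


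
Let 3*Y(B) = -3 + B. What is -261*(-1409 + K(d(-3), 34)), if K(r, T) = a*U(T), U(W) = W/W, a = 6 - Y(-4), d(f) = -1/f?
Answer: 365574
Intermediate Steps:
Y(B) = -1 + B/3 (Y(B) = (-3 + B)/3 = -1 + B/3)
a = 25/3 (a = 6 - (-1 + (⅓)*(-4)) = 6 - (-1 - 4/3) = 6 - 1*(-7/3) = 6 + 7/3 = 25/3 ≈ 8.3333)
U(W) = 1
K(r, T) = 25/3 (K(r, T) = (25/3)*1 = 25/3)
-261*(-1409 + K(d(-3), 34)) = -261*(-1409 + 25/3) = -261*(-4202/3) = 365574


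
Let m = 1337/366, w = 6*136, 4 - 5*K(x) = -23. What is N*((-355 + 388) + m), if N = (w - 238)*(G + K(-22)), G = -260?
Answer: -987067651/183 ≈ -5.3938e+6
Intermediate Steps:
K(x) = 27/5 (K(x) = 4/5 - 1/5*(-23) = 4/5 + 23/5 = 27/5)
w = 816
m = 1337/366 (m = 1337*(1/366) = 1337/366 ≈ 3.6530)
N = -735794/5 (N = (816 - 238)*(-260 + 27/5) = 578*(-1273/5) = -735794/5 ≈ -1.4716e+5)
N*((-355 + 388) + m) = -735794*((-355 + 388) + 1337/366)/5 = -735794*(33 + 1337/366)/5 = -735794/5*13415/366 = -987067651/183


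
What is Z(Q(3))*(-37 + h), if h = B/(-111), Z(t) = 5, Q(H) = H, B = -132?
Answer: -6625/37 ≈ -179.05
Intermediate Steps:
h = 44/37 (h = -132/(-111) = -132*(-1/111) = 44/37 ≈ 1.1892)
Z(Q(3))*(-37 + h) = 5*(-37 + 44/37) = 5*(-1325/37) = -6625/37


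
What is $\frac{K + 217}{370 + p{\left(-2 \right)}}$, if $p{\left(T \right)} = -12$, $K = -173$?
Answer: $\frac{22}{179} \approx 0.12291$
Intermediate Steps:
$\frac{K + 217}{370 + p{\left(-2 \right)}} = \frac{-173 + 217}{370 - 12} = \frac{44}{358} = 44 \cdot \frac{1}{358} = \frac{22}{179}$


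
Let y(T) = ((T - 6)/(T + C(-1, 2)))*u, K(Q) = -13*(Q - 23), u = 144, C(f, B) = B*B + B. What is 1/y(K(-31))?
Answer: 59/8352 ≈ 0.0070642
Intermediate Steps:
C(f, B) = B + B² (C(f, B) = B² + B = B + B²)
K(Q) = 299 - 13*Q (K(Q) = -13*(-23 + Q) = 299 - 13*Q)
y(T) = 144*(-6 + T)/(6 + T) (y(T) = ((T - 6)/(T + 2*(1 + 2)))*144 = ((-6 + T)/(T + 2*3))*144 = ((-6 + T)/(T + 6))*144 = ((-6 + T)/(6 + T))*144 = 144*(-6 + T)/(6 + T))
1/y(K(-31)) = 1/(144*(-6 + (299 - 13*(-31)))/(6 + (299 - 13*(-31)))) = 1/(144*(-6 + (299 + 403))/(6 + (299 + 403))) = 1/(144*(-6 + 702)/(6 + 702)) = 1/(144*696/708) = 1/(144*(1/708)*696) = 1/(8352/59) = 59/8352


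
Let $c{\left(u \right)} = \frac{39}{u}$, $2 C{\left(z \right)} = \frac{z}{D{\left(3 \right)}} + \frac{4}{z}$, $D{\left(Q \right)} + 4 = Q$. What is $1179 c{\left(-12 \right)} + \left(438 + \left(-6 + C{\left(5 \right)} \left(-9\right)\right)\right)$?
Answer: $- \frac{67617}{20} \approx -3380.9$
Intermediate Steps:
$D{\left(Q \right)} = -4 + Q$
$C{\left(z \right)} = \frac{2}{z} - \frac{z}{2}$ ($C{\left(z \right)} = \frac{\frac{z}{-4 + 3} + \frac{4}{z}}{2} = \frac{\frac{z}{-1} + \frac{4}{z}}{2} = \frac{z \left(-1\right) + \frac{4}{z}}{2} = \frac{- z + \frac{4}{z}}{2} = \frac{2}{z} - \frac{z}{2}$)
$1179 c{\left(-12 \right)} + \left(438 + \left(-6 + C{\left(5 \right)} \left(-9\right)\right)\right) = 1179 \frac{39}{-12} + \left(438 - \left(6 - \left(\frac{2}{5} - \frac{5}{2}\right) \left(-9\right)\right)\right) = 1179 \cdot 39 \left(- \frac{1}{12}\right) + \left(438 - \left(6 - \left(2 \cdot \frac{1}{5} - \frac{5}{2}\right) \left(-9\right)\right)\right) = 1179 \left(- \frac{13}{4}\right) + \left(438 - \left(6 - \left(\frac{2}{5} - \frac{5}{2}\right) \left(-9\right)\right)\right) = - \frac{15327}{4} + \left(438 - - \frac{129}{10}\right) = - \frac{15327}{4} + \left(438 + \left(-6 + \frac{189}{10}\right)\right) = - \frac{15327}{4} + \left(438 + \frac{129}{10}\right) = - \frac{15327}{4} + \frac{4509}{10} = - \frac{67617}{20}$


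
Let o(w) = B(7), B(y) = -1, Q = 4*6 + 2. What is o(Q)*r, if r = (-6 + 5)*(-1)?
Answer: -1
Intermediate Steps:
Q = 26 (Q = 24 + 2 = 26)
o(w) = -1
r = 1 (r = -1*(-1) = 1)
o(Q)*r = -1*1 = -1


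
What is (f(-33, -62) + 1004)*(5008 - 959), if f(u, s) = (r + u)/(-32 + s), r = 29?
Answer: 191072310/47 ≈ 4.0654e+6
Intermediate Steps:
f(u, s) = (29 + u)/(-32 + s)
(f(-33, -62) + 1004)*(5008 - 959) = ((29 - 33)/(-32 - 62) + 1004)*(5008 - 959) = (-4/(-94) + 1004)*4049 = (-1/94*(-4) + 1004)*4049 = (2/47 + 1004)*4049 = (47190/47)*4049 = 191072310/47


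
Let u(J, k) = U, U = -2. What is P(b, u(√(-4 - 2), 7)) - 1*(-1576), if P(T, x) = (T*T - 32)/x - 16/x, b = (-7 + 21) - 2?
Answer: 1528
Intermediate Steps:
u(J, k) = -2
b = 12 (b = 14 - 2 = 12)
P(T, x) = -16/x + (-32 + T²)/x (P(T, x) = (T² - 32)/x - 16/x = (-32 + T²)/x - 16/x = -16/x + (-32 + T²)/x)
P(b, u(√(-4 - 2), 7)) - 1*(-1576) = (-48 + 12²)/(-2) - 1*(-1576) = -(-48 + 144)/2 + 1576 = -½*96 + 1576 = -48 + 1576 = 1528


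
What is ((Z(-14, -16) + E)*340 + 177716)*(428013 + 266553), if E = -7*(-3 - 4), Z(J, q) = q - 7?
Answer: 129575454696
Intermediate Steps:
Z(J, q) = -7 + q
E = 49 (E = -7*(-7) = 49)
((Z(-14, -16) + E)*340 + 177716)*(428013 + 266553) = (((-7 - 16) + 49)*340 + 177716)*(428013 + 266553) = ((-23 + 49)*340 + 177716)*694566 = (26*340 + 177716)*694566 = (8840 + 177716)*694566 = 186556*694566 = 129575454696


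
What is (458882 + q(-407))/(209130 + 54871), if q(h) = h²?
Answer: 537/227 ≈ 2.3656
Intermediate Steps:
(458882 + q(-407))/(209130 + 54871) = (458882 + (-407)²)/(209130 + 54871) = (458882 + 165649)/264001 = 624531*(1/264001) = 537/227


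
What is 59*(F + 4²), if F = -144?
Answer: -7552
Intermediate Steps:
59*(F + 4²) = 59*(-144 + 4²) = 59*(-144 + 16) = 59*(-128) = -7552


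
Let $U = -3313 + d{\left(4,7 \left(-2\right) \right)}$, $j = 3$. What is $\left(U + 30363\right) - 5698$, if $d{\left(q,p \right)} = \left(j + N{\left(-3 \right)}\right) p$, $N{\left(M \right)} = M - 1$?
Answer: $21366$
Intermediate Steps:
$N{\left(M \right)} = -1 + M$
$d{\left(q,p \right)} = - p$ ($d{\left(q,p \right)} = \left(3 - 4\right) p = - p$)
$U = -3299$ ($U = -3313 - 7 \left(-2\right) = -3313 - -14 = -3313 + 14 = -3299$)
$\left(U + 30363\right) - 5698 = \left(-3299 + 30363\right) - 5698 = 27064 - 5698 = 21366$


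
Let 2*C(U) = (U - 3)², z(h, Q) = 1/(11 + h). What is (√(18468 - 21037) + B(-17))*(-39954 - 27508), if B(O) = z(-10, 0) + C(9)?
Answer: -1281778 - 67462*I*√2569 ≈ -1.2818e+6 - 3.4193e+6*I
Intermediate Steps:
C(U) = (-3 + U)²/2 (C(U) = (U - 3)²/2 = (-3 + U)²/2)
B(O) = 19 (B(O) = 1/(11 - 10) + (-3 + 9)²/2 = 1/1 + (½)*6² = 1 + (½)*36 = 1 + 18 = 19)
(√(18468 - 21037) + B(-17))*(-39954 - 27508) = (√(18468 - 21037) + 19)*(-39954 - 27508) = (√(-2569) + 19)*(-67462) = (I*√2569 + 19)*(-67462) = (19 + I*√2569)*(-67462) = -1281778 - 67462*I*√2569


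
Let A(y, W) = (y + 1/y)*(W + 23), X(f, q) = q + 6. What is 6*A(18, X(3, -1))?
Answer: 9100/3 ≈ 3033.3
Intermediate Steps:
X(f, q) = 6 + q
A(y, W) = (23 + W)*(y + 1/y) (A(y, W) = (y + 1/y)*(23 + W) = (23 + W)*(y + 1/y))
6*A(18, X(3, -1)) = 6*((23 + (6 - 1) + 18²*(23 + (6 - 1)))/18) = 6*((23 + 5 + 324*(23 + 5))/18) = 6*((23 + 5 + 324*28)/18) = 6*((23 + 5 + 9072)/18) = 6*((1/18)*9100) = 6*(4550/9) = 9100/3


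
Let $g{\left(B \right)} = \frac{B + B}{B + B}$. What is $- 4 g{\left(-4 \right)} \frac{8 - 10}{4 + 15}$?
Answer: $\frac{8}{19} \approx 0.42105$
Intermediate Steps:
$g{\left(B \right)} = 1$ ($g{\left(B \right)} = \frac{2 B}{2 B} = 2 B \frac{1}{2 B} = 1$)
$- 4 g{\left(-4 \right)} \frac{8 - 10}{4 + 15} = \left(-4\right) 1 \frac{8 - 10}{4 + 15} = - 4 \left(- \frac{2}{19}\right) = - 4 \left(\left(-2\right) \frac{1}{19}\right) = \left(-4\right) \left(- \frac{2}{19}\right) = \frac{8}{19}$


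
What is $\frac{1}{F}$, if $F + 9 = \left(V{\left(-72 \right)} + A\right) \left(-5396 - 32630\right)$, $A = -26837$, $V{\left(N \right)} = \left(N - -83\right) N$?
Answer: $\frac{1}{1050620345} \approx 9.5182 \cdot 10^{-10}$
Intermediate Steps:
$V{\left(N \right)} = N \left(83 + N\right)$ ($V{\left(N \right)} = \left(N + 83\right) N = \left(83 + N\right) N = N \left(83 + N\right)$)
$F = 1050620345$ ($F = -9 + \left(- 72 \left(83 - 72\right) - 26837\right) \left(-5396 - 32630\right) = -9 + \left(\left(-72\right) 11 - 26837\right) \left(-38026\right) = -9 + \left(-792 - 26837\right) \left(-38026\right) = -9 - -1050620354 = -9 + 1050620354 = 1050620345$)
$\frac{1}{F} = \frac{1}{1050620345}$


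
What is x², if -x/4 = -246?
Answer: 968256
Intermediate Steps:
x = 984 (x = -4*(-246) = 984)
x² = 984² = 968256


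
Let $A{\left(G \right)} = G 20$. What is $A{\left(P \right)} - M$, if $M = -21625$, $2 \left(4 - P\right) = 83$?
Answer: $20875$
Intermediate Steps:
$P = - \frac{75}{2}$ ($P = 4 - \frac{83}{2} = - \frac{75}{2} \approx -37.5$)
$A{\left(G \right)} = 20 G$
$A{\left(P \right)} - M = 20 \left(- \frac{75}{2}\right) - -21625 = -750 + 21625 = 20875$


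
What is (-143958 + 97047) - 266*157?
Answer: -88673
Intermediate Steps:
(-143958 + 97047) - 266*157 = -46911 - 1*41762 = -46911 - 41762 = -88673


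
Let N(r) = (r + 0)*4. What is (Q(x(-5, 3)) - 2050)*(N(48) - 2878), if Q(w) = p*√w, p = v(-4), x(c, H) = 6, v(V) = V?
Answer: 5506300 + 10744*√6 ≈ 5.5326e+6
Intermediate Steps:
p = -4
Q(w) = -4*√w
N(r) = 4*r (N(r) = r*4 = 4*r)
(Q(x(-5, 3)) - 2050)*(N(48) - 2878) = (-4*√6 - 2050)*(4*48 - 2878) = (-2050 - 4*√6)*(192 - 2878) = (-2050 - 4*√6)*(-2686) = 5506300 + 10744*√6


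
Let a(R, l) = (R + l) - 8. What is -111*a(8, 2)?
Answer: -222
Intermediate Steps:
a(R, l) = -8 + R + l
-111*a(8, 2) = -111*(-8 + 8 + 2) = -111*2 = -222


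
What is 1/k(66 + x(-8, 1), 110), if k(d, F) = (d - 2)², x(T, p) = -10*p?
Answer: 1/2916 ≈ 0.00034294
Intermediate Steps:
k(d, F) = (-2 + d)²
1/k(66 + x(-8, 1), 110) = 1/((-2 + (66 - 10*1))²) = 1/((-2 + (66 - 10))²) = 1/((-2 + 56)²) = 1/(54²) = 1/2916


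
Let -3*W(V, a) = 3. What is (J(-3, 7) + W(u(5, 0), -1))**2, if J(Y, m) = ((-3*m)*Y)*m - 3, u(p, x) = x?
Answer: 190969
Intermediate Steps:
J(Y, m) = -3 - 3*Y*m**2 (J(Y, m) = (-3*Y*m)*m - 3 = -3*Y*m**2 - 3 = -3 - 3*Y*m**2)
W(V, a) = -1 (W(V, a) = -1/3*3 = -1)
(J(-3, 7) + W(u(5, 0), -1))**2 = ((-3 - 3*(-3)*7**2) - 1)**2 = ((-3 - 3*(-3)*49) - 1)**2 = ((-3 + 441) - 1)**2 = (438 - 1)**2 = 437**2 = 190969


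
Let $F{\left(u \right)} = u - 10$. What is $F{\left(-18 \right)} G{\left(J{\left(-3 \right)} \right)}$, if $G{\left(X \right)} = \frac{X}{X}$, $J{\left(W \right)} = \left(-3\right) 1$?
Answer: $-28$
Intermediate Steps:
$F{\left(u \right)} = -10 + u$
$J{\left(W \right)} = -3$
$G{\left(X \right)} = 1$
$F{\left(-18 \right)} G{\left(J{\left(-3 \right)} \right)} = \left(-10 - 18\right) 1 = \left(-28\right) 1 = -28$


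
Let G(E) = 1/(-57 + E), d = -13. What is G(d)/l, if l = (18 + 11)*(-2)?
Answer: 1/4060 ≈ 0.00024631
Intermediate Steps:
l = -58 (l = 29*(-2) = -58)
G(d)/l = 1/(-57 - 13*(-58)) = -1/58/(-70) = -1/70*(-1/58) = 1/4060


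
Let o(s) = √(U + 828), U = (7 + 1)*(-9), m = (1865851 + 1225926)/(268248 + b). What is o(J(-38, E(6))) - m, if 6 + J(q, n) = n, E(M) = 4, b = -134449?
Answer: -3091777/133799 + 6*√21 ≈ 4.3878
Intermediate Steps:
m = 3091777/133799 (m = (1865851 + 1225926)/(268248 - 134449) = 3091777/133799 ≈ 23.108)
J(q, n) = -6 + n
U = -72 (U = 8*(-9) = -72)
o(s) = 6*√21 (o(s) = √(-72 + 828) = √756 = 6*√21)
o(J(-38, E(6))) - m = 6*√21 - 1*3091777/133799 = 6*√21 - 3091777/133799 = -3091777/133799 + 6*√21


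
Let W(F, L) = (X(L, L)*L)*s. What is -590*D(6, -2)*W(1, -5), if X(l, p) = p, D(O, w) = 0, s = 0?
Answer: 0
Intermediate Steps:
W(F, L) = 0 (W(F, L) = (L*L)*0 = L²*0 = 0)
-590*D(6, -2)*W(1, -5) = -0*0 = -590*0 = 0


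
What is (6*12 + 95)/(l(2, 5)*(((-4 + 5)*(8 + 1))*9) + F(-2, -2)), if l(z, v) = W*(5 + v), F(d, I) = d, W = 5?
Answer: 167/4048 ≈ 0.041255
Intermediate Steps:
l(z, v) = 25 + 5*v (l(z, v) = 5*(5 + v) = 25 + 5*v)
(6*12 + 95)/(l(2, 5)*(((-4 + 5)*(8 + 1))*9) + F(-2, -2)) = (6*12 + 95)/((25 + 5*5)*(((-4 + 5)*(8 + 1))*9) - 2) = (72 + 95)/((25 + 25)*((1*9)*9) - 2) = 167/(50*(9*9) - 2) = 167/(50*81 - 2) = 167/(4050 - 2) = 167/4048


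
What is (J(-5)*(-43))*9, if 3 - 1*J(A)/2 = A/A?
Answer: -1548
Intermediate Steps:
J(A) = 4 (J(A) = 6 - 2*A/A = 6 - 2*1 = 6 - 2 = 4)
(J(-5)*(-43))*9 = (4*(-43))*9 = -172*9 = -1548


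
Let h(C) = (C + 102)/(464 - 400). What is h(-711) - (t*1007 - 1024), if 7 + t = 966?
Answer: -61740705/64 ≈ -9.6470e+5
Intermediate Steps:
t = 959 (t = -7 + 966 = 959)
h(C) = 51/32 + C/64 (h(C) = (102 + C)/64 = (102 + C)*(1/64) = 51/32 + C/64)
h(-711) - (t*1007 - 1024) = (51/32 + (1/64)*(-711)) - (959*1007 - 1024) = (51/32 - 711/64) - (965713 - 1024) = -609/64 - 1*964689 = -609/64 - 964689 = -61740705/64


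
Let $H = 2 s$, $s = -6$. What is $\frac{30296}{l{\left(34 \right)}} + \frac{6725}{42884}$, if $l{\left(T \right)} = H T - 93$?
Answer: $- \frac{1295844439}{21484884} \approx -60.314$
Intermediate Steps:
$H = -12$ ($H = 2 \left(-6\right) = -12$)
$l{\left(T \right)} = -93 - 12 T$ ($l{\left(T \right)} = - 12 T - 93 = -93 - 12 T$)
$\frac{30296}{l{\left(34 \right)}} + \frac{6725}{42884} = \frac{30296}{-93 - 408} + \frac{6725}{42884} = \frac{30296}{-93 - 408} + 6725 \cdot \frac{1}{42884} = \frac{30296}{-501} + \frac{6725}{42884} = 30296 \left(- \frac{1}{501}\right) + \frac{6725}{42884} = - \frac{30296}{501} + \frac{6725}{42884} = - \frac{1295844439}{21484884}$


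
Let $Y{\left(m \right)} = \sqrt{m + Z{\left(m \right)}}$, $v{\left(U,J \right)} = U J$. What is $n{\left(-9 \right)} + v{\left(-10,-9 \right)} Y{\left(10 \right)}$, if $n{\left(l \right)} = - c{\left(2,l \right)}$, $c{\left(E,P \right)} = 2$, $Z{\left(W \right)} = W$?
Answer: $-2 + 180 \sqrt{5} \approx 400.49$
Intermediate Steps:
$v{\left(U,J \right)} = J U$
$n{\left(l \right)} = -2$ ($n{\left(l \right)} = \left(-1\right) 2 = -2$)
$Y{\left(m \right)} = \sqrt{2} \sqrt{m}$ ($Y{\left(m \right)} = \sqrt{m + m} = \sqrt{2 m} = \sqrt{2} \sqrt{m}$)
$n{\left(-9 \right)} + v{\left(-10,-9 \right)} Y{\left(10 \right)} = -2 + \left(-9\right) \left(-10\right) \sqrt{2} \sqrt{10} = -2 + 90 \cdot 2 \sqrt{5} = -2 + 180 \sqrt{5}$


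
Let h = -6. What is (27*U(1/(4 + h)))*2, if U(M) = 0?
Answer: 0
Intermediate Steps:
(27*U(1/(4 + h)))*2 = (27*0)*2 = 0*2 = 0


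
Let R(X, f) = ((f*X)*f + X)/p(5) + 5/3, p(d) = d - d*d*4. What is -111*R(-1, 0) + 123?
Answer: -6001/95 ≈ -63.168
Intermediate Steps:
p(d) = d - 4*d² (p(d) = d - d²*4 = d - 4*d²)
R(X, f) = 5/3 - X/95 - X*f²/95 (R(X, f) = ((f*X)*f + X)/((5*(1 - 4*5))) + 5/3 = ((X*f)*f + X)/((5*(1 - 20))) + 5*(⅓) = (X*f² + X)/((5*(-19))) + 5/3 = (X + X*f²)/(-95) + 5/3 = (X + X*f²)*(-1/95) + 5/3 = (-X/95 - X*f²/95) + 5/3 = 5/3 - X/95 - X*f²/95)
-111*R(-1, 0) + 123 = -111*(5/3 - 1/95*(-1) - 1/95*(-1)*0²) + 123 = -111*(5/3 + 1/95 - 1/95*(-1)*0) + 123 = -111*(5/3 + 1/95 + 0) + 123 = -111*478/285 + 123 = -17686/95 + 123 = -6001/95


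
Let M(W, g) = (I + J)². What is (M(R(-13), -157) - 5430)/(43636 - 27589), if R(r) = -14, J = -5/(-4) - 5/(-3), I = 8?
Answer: -764759/2310768 ≈ -0.33095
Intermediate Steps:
J = 35/12 (J = -5*(-¼) - 5*(-⅓) = 5/4 + 5/3 = 35/12 ≈ 2.9167)
M(W, g) = 17161/144 (M(W, g) = (8 + 35/12)² = (131/12)² = 17161/144)
(M(R(-13), -157) - 5430)/(43636 - 27589) = (17161/144 - 5430)/(43636 - 27589) = -764759/144/16047 = -764759/144*1/16047 = -764759/2310768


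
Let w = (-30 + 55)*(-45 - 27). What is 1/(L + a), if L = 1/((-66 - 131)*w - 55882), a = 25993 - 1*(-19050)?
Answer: 298718/13455154875 ≈ 2.2201e-5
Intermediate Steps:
w = -1800 (w = 25*(-72) = -1800)
a = 45043 (a = 25993 + 19050 = 45043)
L = 1/298718 (L = 1/((-66 - 131)*(-1800) - 55882) = 1/(-197*(-1800) - 55882) = 1/(354600 - 55882) = 1/298718 ≈ 3.3476e-6)
1/(L + a) = 1/(1/298718 + 45043) = 1/(13455154875/298718) = 298718/13455154875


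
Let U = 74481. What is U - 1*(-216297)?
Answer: 290778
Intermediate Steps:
U - 1*(-216297) = 74481 - 1*(-216297) = 74481 + 216297 = 290778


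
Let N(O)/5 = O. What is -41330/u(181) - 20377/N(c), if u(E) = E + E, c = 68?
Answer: -10714337/61540 ≈ -174.10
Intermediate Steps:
N(O) = 5*O
u(E) = 2*E
-41330/u(181) - 20377/N(c) = -41330/(2*181) - 20377/(5*68) = -41330/362 - 20377/340 = -41330*1/362 - 20377*1/340 = -20665/181 - 20377/340 = -10714337/61540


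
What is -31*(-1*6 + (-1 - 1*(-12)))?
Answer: -155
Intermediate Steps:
-31*(-1*6 + (-1 - 1*(-12))) = -31*(-6 + (-1 + 12)) = -31*(-6 + 11) = -31*5 = -155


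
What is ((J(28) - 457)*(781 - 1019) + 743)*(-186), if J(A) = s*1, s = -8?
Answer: -20722818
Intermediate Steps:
J(A) = -8 (J(A) = -8*1 = -8)
((J(28) - 457)*(781 - 1019) + 743)*(-186) = ((-8 - 457)*(781 - 1019) + 743)*(-186) = (-465*(-238) + 743)*(-186) = (110670 + 743)*(-186) = 111413*(-186) = -20722818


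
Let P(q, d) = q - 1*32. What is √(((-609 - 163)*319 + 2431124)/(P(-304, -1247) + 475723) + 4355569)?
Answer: √984328271549202833/475387 ≈ 2087.0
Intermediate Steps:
P(q, d) = -32 + q (P(q, d) = q - 32 = -32 + q)
√(((-609 - 163)*319 + 2431124)/(P(-304, -1247) + 475723) + 4355569) = √(((-609 - 163)*319 + 2431124)/((-32 - 304) + 475723) + 4355569) = √((-772*319 + 2431124)/(-336 + 475723) + 4355569) = √((-246268 + 2431124)/475387 + 4355569) = √(2184856*(1/475387) + 4355569) = √(2184856/475387 + 4355569) = √(2070583065059/475387) = √984328271549202833/475387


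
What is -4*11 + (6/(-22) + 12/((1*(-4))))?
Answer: -520/11 ≈ -47.273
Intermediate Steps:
-4*11 + (6/(-22) + 12/((1*(-4)))) = -44 + (6*(-1/22) + 12/(-4)) = -44 + (-3/11 + 12*(-¼)) = -44 + (-3/11 - 3) = -44 - 36/11 = -520/11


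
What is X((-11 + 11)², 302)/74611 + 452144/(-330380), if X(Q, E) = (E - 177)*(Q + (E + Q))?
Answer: -5315767746/6162495545 ≈ -0.86260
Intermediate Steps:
X(Q, E) = (-177 + E)*(E + 2*Q)
X((-11 + 11)², 302)/74611 + 452144/(-330380) = (302² - 354*(-11 + 11)² - 177*302 + 2*302*(-11 + 11)²)/74611 + 452144/(-330380) = (91204 - 354*0² - 53454 + 2*302*0²)*(1/74611) + 452144*(-1/330380) = (91204 - 354*0 - 53454 + 2*302*0)*(1/74611) - 113036/82595 = (91204 + 0 - 53454 + 0)*(1/74611) - 113036/82595 = 37750*(1/74611) - 113036/82595 = 37750/74611 - 113036/82595 = -5315767746/6162495545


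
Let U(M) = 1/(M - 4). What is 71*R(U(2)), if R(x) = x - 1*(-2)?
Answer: 213/2 ≈ 106.50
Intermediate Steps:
U(M) = 1/(-4 + M)
R(x) = 2 + x (R(x) = x + 2 = 2 + x)
71*R(U(2)) = 71*(2 + 1/(-4 + 2)) = 71*(2 + 1/(-2)) = 71*(2 - 1/2) = 71*(3/2) = 213/2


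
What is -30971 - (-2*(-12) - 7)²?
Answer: -31260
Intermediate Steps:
-30971 - (-2*(-12) - 7)² = -30971 - (24 - 7)² = -30971 - 1*17² = -30971 - 1*289 = -30971 - 289 = -31260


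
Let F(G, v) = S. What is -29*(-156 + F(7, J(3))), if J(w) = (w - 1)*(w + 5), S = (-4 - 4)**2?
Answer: 2668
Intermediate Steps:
S = 64 (S = (-8)**2 = 64)
J(w) = (-1 + w)*(5 + w)
F(G, v) = 64
-29*(-156 + F(7, J(3))) = -29*(-156 + 64) = -29*(-92) = 2668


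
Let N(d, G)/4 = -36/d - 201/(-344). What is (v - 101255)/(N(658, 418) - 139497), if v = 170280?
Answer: -1952993350/3946868181 ≈ -0.49482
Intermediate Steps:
N(d, G) = 201/86 - 144/d (N(d, G) = 4*(-36/d - 201/(-344)) = 4*(-36/d - 201*(-1/344)) = 4*(-36/d + 201/344) = 4*(201/344 - 36/d) = 201/86 - 144/d)
(v - 101255)/(N(658, 418) - 139497) = (170280 - 101255)/((201/86 - 144/658) - 139497) = 69025/((201/86 - 144*1/658) - 139497) = 69025/((201/86 - 72/329) - 139497) = 69025/(59937/28294 - 139497) = 69025/(-3946868181/28294) = 69025*(-28294/3946868181) = -1952993350/3946868181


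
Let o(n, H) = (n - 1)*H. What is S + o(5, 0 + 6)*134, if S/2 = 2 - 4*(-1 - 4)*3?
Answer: 3340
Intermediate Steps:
o(n, H) = H*(-1 + n) (o(n, H) = (-1 + n)*H = H*(-1 + n))
S = 124 (S = 2*(2 - 4*(-1 - 4)*3) = 2*(2 - (-20)*3) = 2*(2 - 4*(-15)) = 2*(2 + 60) = 2*62 = 124)
S + o(5, 0 + 6)*134 = 124 + ((0 + 6)*(-1 + 5))*134 = 124 + (6*4)*134 = 124 + 24*134 = 124 + 3216 = 3340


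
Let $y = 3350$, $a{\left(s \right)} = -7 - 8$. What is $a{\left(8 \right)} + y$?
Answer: $3335$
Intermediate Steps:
$a{\left(s \right)} = -15$ ($a{\left(s \right)} = -7 - 8 = -15$)
$a{\left(8 \right)} + y = -15 + 3350 = 3335$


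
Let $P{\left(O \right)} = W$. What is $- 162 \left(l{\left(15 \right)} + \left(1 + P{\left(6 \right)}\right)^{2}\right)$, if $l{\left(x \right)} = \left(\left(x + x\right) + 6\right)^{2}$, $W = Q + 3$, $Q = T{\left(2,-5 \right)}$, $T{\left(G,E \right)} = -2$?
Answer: $-210600$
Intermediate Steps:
$Q = -2$
$W = 1$ ($W = -2 + 3 = 1$)
$P{\left(O \right)} = 1$
$l{\left(x \right)} = \left(6 + 2 x\right)^{2}$ ($l{\left(x \right)} = \left(2 x + 6\right)^{2} = \left(6 + 2 x\right)^{2}$)
$- 162 \left(l{\left(15 \right)} + \left(1 + P{\left(6 \right)}\right)^{2}\right) = - 162 \left(4 \left(3 + 15\right)^{2} + \left(1 + 1\right)^{2}\right) = - 162 \left(4 \cdot 18^{2} + 2^{2}\right) = - 162 \left(4 \cdot 324 + 4\right) = - 162 \left(1296 + 4\right) = \left(-162\right) 1300 = -210600$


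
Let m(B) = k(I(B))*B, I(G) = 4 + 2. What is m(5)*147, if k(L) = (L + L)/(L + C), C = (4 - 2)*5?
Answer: 2205/4 ≈ 551.25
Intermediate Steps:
I(G) = 6
C = 10 (C = 2*5 = 10)
k(L) = 2*L/(10 + L) (k(L) = (L + L)/(L + 10) = (2*L)/(10 + L) = 2*L/(10 + L))
m(B) = 3*B/4 (m(B) = (2*6/(10 + 6))*B = (2*6/16)*B = (2*6*(1/16))*B = 3*B/4)
m(5)*147 = ((¾)*5)*147 = (15/4)*147 = 2205/4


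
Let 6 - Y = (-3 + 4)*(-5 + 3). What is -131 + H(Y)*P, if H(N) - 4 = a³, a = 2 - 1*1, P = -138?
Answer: -821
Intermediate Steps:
Y = 8 (Y = 6 - (-3 + 4)*(-5 + 3) = 6 - (-2) = 6 - 1*(-2) = 6 + 2 = 8)
a = 1 (a = 2 - 1 = 1)
H(N) = 5 (H(N) = 4 + 1³ = 4 + 1 = 5)
-131 + H(Y)*P = -131 + 5*(-138) = -131 - 690 = -821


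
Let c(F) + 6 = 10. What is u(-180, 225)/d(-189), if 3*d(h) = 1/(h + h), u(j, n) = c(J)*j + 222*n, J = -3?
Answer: -55826820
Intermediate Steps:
c(F) = 4 (c(F) = -6 + 10 = 4)
u(j, n) = 4*j + 222*n
d(h) = 1/(6*h) (d(h) = 1/(3*(h + h)) = 1/(3*((2*h))) = (1/(2*h))/3 = 1/(6*h))
u(-180, 225)/d(-189) = (4*(-180) + 222*225)/(((⅙)/(-189))) = (-720 + 49950)/(((⅙)*(-1/189))) = 49230/(-1/1134) = 49230*(-1134) = -55826820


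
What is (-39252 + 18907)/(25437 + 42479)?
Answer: -20345/67916 ≈ -0.29956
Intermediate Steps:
(-39252 + 18907)/(25437 + 42479) = -20345/67916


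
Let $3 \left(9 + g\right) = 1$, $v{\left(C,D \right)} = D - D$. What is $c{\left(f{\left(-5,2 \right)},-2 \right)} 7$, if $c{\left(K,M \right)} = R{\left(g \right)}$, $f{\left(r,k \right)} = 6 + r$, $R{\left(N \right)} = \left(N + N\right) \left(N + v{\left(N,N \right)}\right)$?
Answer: $\frac{9464}{9} \approx 1051.6$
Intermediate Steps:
$v{\left(C,D \right)} = 0$
$g = - \frac{26}{3}$ ($g = -9 + \frac{1}{3} \cdot 1 = -9 + \frac{1}{3} = - \frac{26}{3} \approx -8.6667$)
$R{\left(N \right)} = 2 N^{2}$ ($R{\left(N \right)} = \left(N + N\right) \left(N + 0\right) = 2 N N = 2 N^{2}$)
$c{\left(K,M \right)} = \frac{1352}{9}$ ($c{\left(K,M \right)} = 2 \left(- \frac{26}{3}\right)^{2} = 2 \cdot \frac{676}{9} = \frac{1352}{9}$)
$c{\left(f{\left(-5,2 \right)},-2 \right)} 7 = \frac{1352}{9} \cdot 7 = \frac{9464}{9}$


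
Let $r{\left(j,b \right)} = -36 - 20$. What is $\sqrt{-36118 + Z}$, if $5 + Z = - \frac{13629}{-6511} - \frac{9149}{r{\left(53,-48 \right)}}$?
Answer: $\frac{i \sqrt{24389631925130}}{26044} \approx 189.62 i$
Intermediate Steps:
$r{\left(j,b \right)} = -56$
$Z = \frac{8358469}{52088}$ ($Z = -5 - \left(- \frac{13629}{6511} - \frac{1307}{8}\right) = -5 - - \frac{8618909}{52088} = -5 + \left(\frac{13629}{6511} + \frac{1307}{8}\right) = -5 + \frac{8618909}{52088} = \frac{8358469}{52088} \approx 160.47$)
$\sqrt{-36118 + Z} = \sqrt{-36118 + \frac{8358469}{52088}} = \sqrt{- \frac{1872955915}{52088}} = \frac{i \sqrt{24389631925130}}{26044}$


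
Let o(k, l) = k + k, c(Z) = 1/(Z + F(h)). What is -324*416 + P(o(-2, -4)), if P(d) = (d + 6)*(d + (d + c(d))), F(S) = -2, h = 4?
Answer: -404401/3 ≈ -1.3480e+5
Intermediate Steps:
c(Z) = 1/(-2 + Z) (c(Z) = 1/(Z - 2) = 1/(-2 + Z))
o(k, l) = 2*k
P(d) = (6 + d)*(1/(-2 + d) + 2*d) (P(d) = (d + 6)*(d + (d + 1/(-2 + d))) = (6 + d)*(1/(-2 + d) + 2*d))
-324*416 + P(o(-2, -4)) = -324*416 + (6 + 2*(-2) + 2*(2*(-2))*(-2 + 2*(-2))*(6 + 2*(-2)))/(-2 + 2*(-2)) = -134784 + (6 - 4 + 2*(-4)*(-2 - 4)*(6 - 4))/(-2 - 4) = -134784 + (6 - 4 + 2*(-4)*(-6)*2)/(-6) = -134784 - (6 - 4 + 96)/6 = -134784 - ⅙*98 = -134784 - 49/3 = -404401/3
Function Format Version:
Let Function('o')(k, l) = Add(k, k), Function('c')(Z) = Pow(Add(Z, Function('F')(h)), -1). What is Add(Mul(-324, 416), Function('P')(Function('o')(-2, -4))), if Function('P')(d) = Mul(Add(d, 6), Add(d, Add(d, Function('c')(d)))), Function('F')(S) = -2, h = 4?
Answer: Rational(-404401, 3) ≈ -1.3480e+5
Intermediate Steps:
Function('c')(Z) = Pow(Add(-2, Z), -1) (Function('c')(Z) = Pow(Add(Z, -2), -1) = Pow(Add(-2, Z), -1))
Function('o')(k, l) = Mul(2, k)
Function('P')(d) = Mul(Add(6, d), Add(Pow(Add(-2, d), -1), Mul(2, d))) (Function('P')(d) = Mul(Add(d, 6), Add(d, Add(d, Pow(Add(-2, d), -1)))) = Mul(Add(6, d), Add(Pow(Add(-2, d), -1), Mul(2, d))))
Add(Mul(-324, 416), Function('P')(Function('o')(-2, -4))) = Add(Mul(-324, 416), Mul(Pow(Add(-2, Mul(2, -2)), -1), Add(6, Mul(2, -2), Mul(2, Mul(2, -2), Add(-2, Mul(2, -2)), Add(6, Mul(2, -2)))))) = Add(-134784, Mul(Pow(Add(-2, -4), -1), Add(6, -4, Mul(2, -4, Add(-2, -4), Add(6, -4))))) = Add(-134784, Mul(Pow(-6, -1), Add(6, -4, Mul(2, -4, -6, 2)))) = Add(-134784, Mul(Rational(-1, 6), Add(6, -4, 96))) = Add(-134784, Mul(Rational(-1, 6), 98)) = Add(-134784, Rational(-49, 3)) = Rational(-404401, 3)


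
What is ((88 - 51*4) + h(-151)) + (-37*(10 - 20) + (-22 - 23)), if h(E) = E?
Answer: 58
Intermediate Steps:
((88 - 51*4) + h(-151)) + (-37*(10 - 20) + (-22 - 23)) = ((88 - 51*4) - 151) + (-37*(10 - 20) + (-22 - 23)) = ((88 - 204) - 151) + (-37*(-10) - 45) = (-116 - 151) + (370 - 45) = -267 + 325 = 58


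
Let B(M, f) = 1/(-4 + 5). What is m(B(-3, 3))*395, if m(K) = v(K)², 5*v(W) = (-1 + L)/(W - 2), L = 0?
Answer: 79/5 ≈ 15.800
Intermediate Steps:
v(W) = -1/(5*(-2 + W)) (v(W) = ((-1 + 0)/(W - 2))/5 = (-1/(-2 + W))/5 = -1/(5*(-2 + W)))
B(M, f) = 1 (B(M, f) = 1/1 = 1)
m(K) = (-10 + 5*K)⁻² (m(K) = (-1/(-10 + 5*K))² = (-10 + 5*K)⁻²)
m(B(-3, 3))*395 = (1/(25*(-2 + 1)²))*395 = ((1/25)/(-1)²)*395 = ((1/25)*1)*395 = (1/25)*395 = 79/5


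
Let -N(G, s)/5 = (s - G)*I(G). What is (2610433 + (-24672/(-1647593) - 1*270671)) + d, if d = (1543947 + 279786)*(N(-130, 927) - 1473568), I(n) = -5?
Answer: -4348327618691153129/1647593 ≈ -2.6392e+12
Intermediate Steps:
N(G, s) = -25*G + 25*s (N(G, s) = -5*(s - G)*(-5) = -5*(-5*s + 5*G) = -25*G + 25*s)
d = -2639202444819 (d = (1543947 + 279786)*((-25*(-130) + 25*927) - 1473568) = 1823733*((3250 + 23175) - 1473568) = 1823733*(26425 - 1473568) = 1823733*(-1447143) = -2639202444819)
(2610433 + (-24672/(-1647593) - 1*270671)) + d = (2610433 + (-24672/(-1647593) - 1*270671)) - 2639202444819 = (2610433 + (-24672*(-1/1647593) - 270671)) - 2639202444819 = (2610433 + (24672/1647593 - 270671)) - 2639202444819 = (2610433 - 445955620231/1647593) - 2639202444819 = 3854975517538/1647593 - 2639202444819 = -4348327618691153129/1647593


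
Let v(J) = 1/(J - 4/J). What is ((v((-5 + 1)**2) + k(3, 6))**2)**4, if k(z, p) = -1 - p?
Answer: 1329999555322686599521/248155780267521 ≈ 5.3595e+6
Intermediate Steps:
((v((-5 + 1)**2) + k(3, 6))**2)**4 = (((-5 + 1)**2/(-4 + ((-5 + 1)**2)**2) + (-1 - 1*6))**2)**4 = (((-4)**2/(-4 + ((-4)**2)**2) + (-1 - 6))**2)**4 = ((16/(-4 + 16**2) - 7)**2)**4 = ((16/(-4 + 256) - 7)**2)**4 = ((16/252 - 7)**2)**4 = ((16*(1/252) - 7)**2)**4 = ((4/63 - 7)**2)**4 = ((-437/63)**2)**4 = (190969/3969)**4 = 1329999555322686599521/248155780267521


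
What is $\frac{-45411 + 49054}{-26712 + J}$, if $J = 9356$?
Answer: $- \frac{3643}{17356} \approx -0.2099$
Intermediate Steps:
$\frac{-45411 + 49054}{-26712 + J} = \frac{-45411 + 49054}{-26712 + 9356} = \frac{3643}{-17356} = 3643 \left(- \frac{1}{17356}\right) = - \frac{3643}{17356}$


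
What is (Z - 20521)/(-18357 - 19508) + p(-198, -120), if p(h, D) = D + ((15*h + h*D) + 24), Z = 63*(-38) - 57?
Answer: 783601282/37865 ≈ 20695.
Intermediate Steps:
Z = -2451 (Z = -2394 - 57 = -2451)
p(h, D) = 24 + D + 15*h + D*h (p(h, D) = D + ((15*h + D*h) + 24) = D + (24 + 15*h + D*h) = 24 + D + 15*h + D*h)
(Z - 20521)/(-18357 - 19508) + p(-198, -120) = (-2451 - 20521)/(-18357 - 19508) + (24 - 120 + 15*(-198) - 120*(-198)) = -22972/(-37865) + (24 - 120 - 2970 + 23760) = -22972*(-1/37865) + 20694 = 22972/37865 + 20694 = 783601282/37865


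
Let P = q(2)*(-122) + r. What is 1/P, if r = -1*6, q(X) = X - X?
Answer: -⅙ ≈ -0.16667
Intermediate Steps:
q(X) = 0
r = -6
P = -6 (P = 0*(-122) - 6 = 0 - 6 = -6)
1/P = 1/(-6) = -⅙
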